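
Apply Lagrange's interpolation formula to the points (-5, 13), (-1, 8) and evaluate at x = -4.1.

Lagrange interpolation formula:
P(x) = Σ yᵢ × Lᵢ(x)
where Lᵢ(x) = Π_{j≠i} (x - xⱼ)/(xᵢ - xⱼ)

L_0(-4.1) = (-4.1 - (-1))/(-5 - (-1)) = 0.775000
L_1(-4.1) = (-4.1 - (-5))/(-1 - (-5)) = 0.225000

P(-4.1) = 13×L_0(-4.1) + 8×L_1(-4.1)
P(-4.1) = 11.875000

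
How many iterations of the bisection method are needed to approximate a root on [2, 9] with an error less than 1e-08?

We need (b-a)/2^n ≤ 1e-08
(9 - 2)/2^n ≤ 1e-08
7/2^n ≤ 1e-08
2^n ≥ 700000000
n ≥ log₂(700000000) = 29.38
n ≥ 30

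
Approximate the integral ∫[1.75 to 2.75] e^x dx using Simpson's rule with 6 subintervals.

f(x) = e^x
a = 1.75, b = 2.75, n = 6
h = (b - a)/n = 0.166667

Simpson's rule: (h/3)[f(x₀) + 4f(x₁) + 2f(x₂) + ... + f(xₙ)]

x_0 = 1.7500, f(x_0) = 5.754603, coefficient = 1
x_1 = 1.9167, f(x_1) = 6.798260, coefficient = 4
x_2 = 2.0833, f(x_2) = 8.031195, coefficient = 2
x_3 = 2.2500, f(x_3) = 9.487736, coefficient = 4
x_4 = 2.4167, f(x_4) = 11.208436, coefficient = 2
x_5 = 2.5833, f(x_5) = 13.241202, coefficient = 4
x_6 = 2.7500, f(x_6) = 15.642632, coefficient = 1

I ≈ (0.166667/3) × 177.985286 = 9.888071
Exact value: 9.888029
Error: 0.000042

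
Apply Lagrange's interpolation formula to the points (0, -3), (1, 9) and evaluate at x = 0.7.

Lagrange interpolation formula:
P(x) = Σ yᵢ × Lᵢ(x)
where Lᵢ(x) = Π_{j≠i} (x - xⱼ)/(xᵢ - xⱼ)

L_0(0.7) = (0.7 - 1)/(0 - 1) = 0.300000
L_1(0.7) = (0.7 - 0)/(1 - 0) = 0.700000

P(0.7) = (-3)×L_0(0.7) + 9×L_1(0.7)
P(0.7) = 5.400000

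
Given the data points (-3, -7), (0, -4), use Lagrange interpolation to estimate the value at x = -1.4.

Lagrange interpolation formula:
P(x) = Σ yᵢ × Lᵢ(x)
where Lᵢ(x) = Π_{j≠i} (x - xⱼ)/(xᵢ - xⱼ)

L_0(-1.4) = (-1.4 - 0)/(-3 - 0) = 0.466667
L_1(-1.4) = (-1.4 - (-3))/(0 - (-3)) = 0.533333

P(-1.4) = (-7)×L_0(-1.4) + (-4)×L_1(-1.4)
P(-1.4) = -5.400000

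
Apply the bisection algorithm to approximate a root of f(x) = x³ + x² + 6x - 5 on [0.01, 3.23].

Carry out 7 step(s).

f(x) = x³ + x² + 6x - 5
Initial interval: [0.01, 3.23]

Iteration 1:
  c_1 = (0.010000 + 3.230000)/2 = 1.620000
  f(c_1) = f(1.620000) = 11.595928
  f(a) × f(c) < 0, new interval: [0.010000, 1.620000]
Iteration 2:
  c_2 = (0.010000 + 1.620000)/2 = 0.815000
  f(c_2) = f(0.815000) = 1.095568
  f(a) × f(c) < 0, new interval: [0.010000, 0.815000]
Iteration 3:
  c_3 = (0.010000 + 0.815000)/2 = 0.412500
  f(c_3) = f(0.412500) = -2.284654
  f(a) × f(c) ≥ 0, new interval: [0.412500, 0.815000]
Iteration 4:
  c_4 = (0.412500 + 0.815000)/2 = 0.613750
  f(c_4) = f(0.613750) = -0.709618
  f(a) × f(c) ≥ 0, new interval: [0.613750, 0.815000]
Iteration 5:
  c_5 = (0.613750 + 0.815000)/2 = 0.714375
  f(c_5) = f(0.714375) = 0.161150
  f(a) × f(c) < 0, new interval: [0.613750, 0.714375]
Iteration 6:
  c_6 = (0.613750 + 0.714375)/2 = 0.664062
  f(c_6) = f(0.664062) = -0.281808
  f(a) × f(c) ≥ 0, new interval: [0.664062, 0.714375]
Iteration 7:
  c_7 = (0.664062 + 0.714375)/2 = 0.689219
  f(c_7) = f(0.689219) = -0.062271
  f(a) × f(c) ≥ 0, new interval: [0.689219, 0.714375]

After 7 iteration(s), the approximation is c_7 = 0.689219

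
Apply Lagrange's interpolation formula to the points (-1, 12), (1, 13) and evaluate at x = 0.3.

Lagrange interpolation formula:
P(x) = Σ yᵢ × Lᵢ(x)
where Lᵢ(x) = Π_{j≠i} (x - xⱼ)/(xᵢ - xⱼ)

L_0(0.3) = (0.3 - 1)/(-1 - 1) = 0.350000
L_1(0.3) = (0.3 - (-1))/(1 - (-1)) = 0.650000

P(0.3) = 12×L_0(0.3) + 13×L_1(0.3)
P(0.3) = 12.650000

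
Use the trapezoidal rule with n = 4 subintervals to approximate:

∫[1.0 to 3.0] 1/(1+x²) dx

f(x) = 1/(1+x²)
a = 1.0, b = 3.0, n = 4
h = (b - a)/n = 0.500000

Trapezoidal rule: (h/2)[f(x₀) + 2f(x₁) + 2f(x₂) + ... + f(xₙ)]

x_0 = 1.0000, f(x_0) = 0.500000, coefficient = 1
x_1 = 1.5000, f(x_1) = 0.307692, coefficient = 2
x_2 = 2.0000, f(x_2) = 0.200000, coefficient = 2
x_3 = 2.5000, f(x_3) = 0.137931, coefficient = 2
x_4 = 3.0000, f(x_4) = 0.100000, coefficient = 1

I ≈ (0.500000/2) × 1.891247 = 0.472812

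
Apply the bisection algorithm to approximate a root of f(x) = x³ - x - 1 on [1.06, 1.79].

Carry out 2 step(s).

f(x) = x³ - x - 1
Initial interval: [1.06, 1.79]

Iteration 1:
  c_1 = (1.060000 + 1.790000)/2 = 1.425000
  f(c_1) = f(1.425000) = 0.468641
  f(a) × f(c) < 0, new interval: [1.060000, 1.425000]
Iteration 2:
  c_2 = (1.060000 + 1.425000)/2 = 1.242500
  f(c_2) = f(1.242500) = -0.324321
  f(a) × f(c) ≥ 0, new interval: [1.242500, 1.425000]

After 2 iteration(s), the approximation is c_2 = 1.242500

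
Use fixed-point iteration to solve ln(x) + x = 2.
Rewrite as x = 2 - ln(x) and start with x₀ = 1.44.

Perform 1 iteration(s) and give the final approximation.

Equation: ln(x) + x = 2
Fixed-point form: x = 2 - ln(x)
x₀ = 1.44

x_1 = g(1.440000) = 1.635357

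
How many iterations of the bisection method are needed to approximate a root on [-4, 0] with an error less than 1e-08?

We need (b-a)/2^n ≤ 1e-08
(0 - (-4))/2^n ≤ 1e-08
4/2^n ≤ 1e-08
2^n ≥ 400000000
n ≥ log₂(400000000) = 28.58
n ≥ 29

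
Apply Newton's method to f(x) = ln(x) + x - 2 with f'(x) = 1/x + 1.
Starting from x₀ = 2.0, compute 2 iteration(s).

f(x) = ln(x) + x - 2
f'(x) = 1/x + 1
x₀ = 2.0

Newton-Raphson formula: x_{n+1} = x_n - f(x_n)/f'(x_n)

Iteration 1:
  f(2.000000) = 0.693147
  f'(2.000000) = 1.500000
  x_1 = 2.000000 - 0.693147/1.500000 = 1.537902
Iteration 2:
  f(1.537902) = -0.031679
  f'(1.537902) = 1.650237
  x_2 = 1.537902 - (-0.031679)/1.650237 = 1.557099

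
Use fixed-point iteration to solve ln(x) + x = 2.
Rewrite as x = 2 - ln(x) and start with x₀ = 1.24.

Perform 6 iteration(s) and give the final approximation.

Equation: ln(x) + x = 2
Fixed-point form: x = 2 - ln(x)
x₀ = 1.24

x_1 = g(1.240000) = 1.784889
x_2 = g(1.784889) = 1.420644
x_3 = g(1.420644) = 1.648890
x_4 = g(1.648890) = 1.499898
x_5 = g(1.499898) = 1.594603
x_6 = g(1.594603) = 1.533375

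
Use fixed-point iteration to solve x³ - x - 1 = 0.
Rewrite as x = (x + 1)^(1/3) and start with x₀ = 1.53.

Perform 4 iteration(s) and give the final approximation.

Equation: x³ - x - 1 = 0
Fixed-point form: x = (x + 1)^(1/3)
x₀ = 1.53

x_1 = g(1.530000) = 1.362616
x_2 = g(1.362616) = 1.331878
x_3 = g(1.331878) = 1.326077
x_4 = g(1.326077) = 1.324976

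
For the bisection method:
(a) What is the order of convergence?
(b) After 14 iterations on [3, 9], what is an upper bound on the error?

(a) Bisection has linear (order 1) convergence; the error is halved each step.

(b) Error bound = (b-a)/2^n = (9 - 3)/2^{14}
    = 6/2^{14}

(a) 1 (linear); (b) error ≤ 3.66e-04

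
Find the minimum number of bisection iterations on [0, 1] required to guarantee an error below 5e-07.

We need (b-a)/2^n ≤ 5e-07
(1 - 0)/2^n ≤ 5e-07
1/2^n ≤ 5e-07
2^n ≥ 2000000
n ≥ log₂(2000000) = 20.93
n ≥ 21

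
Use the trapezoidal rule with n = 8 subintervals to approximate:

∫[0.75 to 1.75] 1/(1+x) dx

f(x) = 1/(1+x)
a = 0.75, b = 1.75, n = 8
h = (b - a)/n = 0.125000

Trapezoidal rule: (h/2)[f(x₀) + 2f(x₁) + 2f(x₂) + ... + f(xₙ)]

x_0 = 0.7500, f(x_0) = 0.571429, coefficient = 1
x_1 = 0.8750, f(x_1) = 0.533333, coefficient = 2
x_2 = 1.0000, f(x_2) = 0.500000, coefficient = 2
x_3 = 1.1250, f(x_3) = 0.470588, coefficient = 2
x_4 = 1.2500, f(x_4) = 0.444444, coefficient = 2
x_5 = 1.3750, f(x_5) = 0.421053, coefficient = 2
x_6 = 1.5000, f(x_6) = 0.400000, coefficient = 2
x_7 = 1.6250, f(x_7) = 0.380952, coefficient = 2
x_8 = 1.7500, f(x_8) = 0.363636, coefficient = 1

I ≈ (0.125000/2) × 7.235807 = 0.452238
Exact value: 0.451985
Error: 0.000253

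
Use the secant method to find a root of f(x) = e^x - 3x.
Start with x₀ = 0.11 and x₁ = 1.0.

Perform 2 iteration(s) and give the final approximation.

f(x) = e^x - 3x
x₀ = 0.11, x₁ = 1.0

Secant formula: x_{n+1} = x_n - f(x_n)(x_n - x_{n-1})/(f(x_n) - f(x_{n-1}))

Iteration 1:
  f(0.110000) = 0.786278
  f(1.000000) = -0.281718
  x_2 = 1.000000 - (-0.281718)×(1.000000 - 0.110000)/(-0.281718 - 0.786278)
       = 0.765234
Iteration 2:
  f(1.000000) = -0.281718
  f(0.765234) = -0.146205
  x_3 = 0.765234 - (-0.146205)×(0.765234 - 1.000000)/(-0.146205 - (-0.281718))
       = 0.511946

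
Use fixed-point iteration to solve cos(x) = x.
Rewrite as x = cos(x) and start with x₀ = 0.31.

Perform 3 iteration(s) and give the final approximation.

Equation: cos(x) = x
Fixed-point form: x = cos(x)
x₀ = 0.31

x_1 = g(0.310000) = 0.952334
x_2 = g(0.952334) = 0.579783
x_3 = g(0.579783) = 0.836581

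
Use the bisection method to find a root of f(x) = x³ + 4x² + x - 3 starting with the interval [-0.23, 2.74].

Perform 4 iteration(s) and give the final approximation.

f(x) = x³ + 4x² + x - 3
Initial interval: [-0.23, 2.74]

Iteration 1:
  c_1 = (-0.230000 + 2.740000)/2 = 1.255000
  f(c_1) = f(1.255000) = 6.531756
  f(a) × f(c) < 0, new interval: [-0.230000, 1.255000]
Iteration 2:
  c_2 = (-0.230000 + 1.255000)/2 = 0.512500
  f(c_2) = f(0.512500) = -1.302264
  f(a) × f(c) ≥ 0, new interval: [0.512500, 1.255000]
Iteration 3:
  c_3 = (0.512500 + 1.255000)/2 = 0.883750
  f(c_3) = f(0.883750) = 1.698027
  f(a) × f(c) < 0, new interval: [0.512500, 0.883750]
Iteration 4:
  c_4 = (0.512500 + 0.883750)/2 = 0.698125
  f(c_4) = f(0.698125) = -0.012110
  f(a) × f(c) ≥ 0, new interval: [0.698125, 0.883750]

After 4 iteration(s), the approximation is c_4 = 0.698125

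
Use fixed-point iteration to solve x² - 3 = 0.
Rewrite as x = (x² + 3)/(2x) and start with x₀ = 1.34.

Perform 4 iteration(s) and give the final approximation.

Equation: x² - 3 = 0
Fixed-point form: x = (x² + 3)/(2x)
x₀ = 1.34

x_1 = g(1.340000) = 1.789403
x_2 = g(1.789403) = 1.732970
x_3 = g(1.732970) = 1.732051
x_4 = g(1.732051) = 1.732051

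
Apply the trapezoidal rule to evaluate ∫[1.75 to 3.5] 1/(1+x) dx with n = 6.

f(x) = 1/(1+x)
a = 1.75, b = 3.5, n = 6
h = (b - a)/n = 0.291667

Trapezoidal rule: (h/2)[f(x₀) + 2f(x₁) + 2f(x₂) + ... + f(xₙ)]

x_0 = 1.7500, f(x_0) = 0.363636, coefficient = 1
x_1 = 2.0417, f(x_1) = 0.328767, coefficient = 2
x_2 = 2.3333, f(x_2) = 0.300000, coefficient = 2
x_3 = 2.6250, f(x_3) = 0.275862, coefficient = 2
x_4 = 2.9167, f(x_4) = 0.255319, coefficient = 2
x_5 = 3.2083, f(x_5) = 0.237624, coefficient = 2
x_6 = 3.5000, f(x_6) = 0.222222, coefficient = 1

I ≈ (0.291667/2) × 3.381003 = 0.493063
Exact value: 0.492476
Error: 0.000586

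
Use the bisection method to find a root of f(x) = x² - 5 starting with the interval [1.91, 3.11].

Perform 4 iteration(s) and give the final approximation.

f(x) = x² - 5
Initial interval: [1.91, 3.11]

Iteration 1:
  c_1 = (1.910000 + 3.110000)/2 = 2.510000
  f(c_1) = f(2.510000) = 1.300100
  f(a) × f(c) < 0, new interval: [1.910000, 2.510000]
Iteration 2:
  c_2 = (1.910000 + 2.510000)/2 = 2.210000
  f(c_2) = f(2.210000) = -0.115900
  f(a) × f(c) ≥ 0, new interval: [2.210000, 2.510000]
Iteration 3:
  c_3 = (2.210000 + 2.510000)/2 = 2.360000
  f(c_3) = f(2.360000) = 0.569600
  f(a) × f(c) < 0, new interval: [2.210000, 2.360000]
Iteration 4:
  c_4 = (2.210000 + 2.360000)/2 = 2.285000
  f(c_4) = f(2.285000) = 0.221225
  f(a) × f(c) < 0, new interval: [2.210000, 2.285000]

After 4 iteration(s), the approximation is c_4 = 2.285000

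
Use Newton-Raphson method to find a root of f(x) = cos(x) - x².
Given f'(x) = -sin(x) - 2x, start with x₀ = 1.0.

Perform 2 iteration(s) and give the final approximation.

f(x) = cos(x) - x²
f'(x) = -sin(x) - 2x
x₀ = 1.0

Newton-Raphson formula: x_{n+1} = x_n - f(x_n)/f'(x_n)

Iteration 1:
  f(1.000000) = -0.459698
  f'(1.000000) = -2.841471
  x_1 = 1.000000 - (-0.459698)/(-2.841471) = 0.838218
Iteration 2:
  f(0.838218) = -0.033822
  f'(0.838218) = -2.419890
  x_2 = 0.838218 - (-0.033822)/(-2.419890) = 0.824242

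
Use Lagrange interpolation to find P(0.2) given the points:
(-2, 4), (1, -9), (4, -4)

Lagrange interpolation formula:
P(x) = Σ yᵢ × Lᵢ(x)
where Lᵢ(x) = Π_{j≠i} (x - xⱼ)/(xᵢ - xⱼ)

L_0(0.2) = (0.2 - 1)/(-2 - 1) × (0.2 - 4)/(-2 - 4) = 0.168889
L_1(0.2) = (0.2 - (-2))/(1 - (-2)) × (0.2 - 4)/(1 - 4) = 0.928889
L_2(0.2) = (0.2 - (-2))/(4 - (-2)) × (0.2 - 1)/(4 - 1) = -0.097778

P(0.2) = 4×L_0(0.2) + (-9)×L_1(0.2) + (-4)×L_2(0.2)
P(0.2) = -7.293333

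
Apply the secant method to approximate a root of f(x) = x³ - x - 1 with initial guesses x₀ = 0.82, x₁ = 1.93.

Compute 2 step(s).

f(x) = x³ - x - 1
x₀ = 0.82, x₁ = 1.93

Secant formula: x_{n+1} = x_n - f(x_n)(x_n - x_{n-1})/(f(x_n) - f(x_{n-1}))

Iteration 1:
  f(0.820000) = -1.268632
  f(1.930000) = 4.259057
  x_2 = 1.930000 - 4.259057×(1.930000 - 0.820000)/(4.259057 - (-1.268632))
       = 1.074750
Iteration 2:
  f(1.930000) = 4.259057
  f(1.074750) = -0.833318
  x_3 = 1.074750 - (-0.833318)×(1.074750 - 1.930000)/(-0.833318 - 4.259057)
       = 1.214704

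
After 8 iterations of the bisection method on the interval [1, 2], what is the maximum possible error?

Bisection error bound: |error| ≤ (b-a)/2^n
|error| ≤ (2 - 1)/2^8 = 1/2^8
|error| ≤ 0.0039062500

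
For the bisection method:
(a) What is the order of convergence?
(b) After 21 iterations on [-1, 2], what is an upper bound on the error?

(a) Bisection has linear (order 1) convergence; the error is halved each step.

(b) Error bound = (b-a)/2^n = (2 - (-1))/2^{21}
    = 3/2^{21}

(a) 1 (linear); (b) error ≤ 1.43e-06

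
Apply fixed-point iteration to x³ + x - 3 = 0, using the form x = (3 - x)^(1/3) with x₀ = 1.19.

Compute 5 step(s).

Equation: x³ + x - 3 = 0
Fixed-point form: x = (3 - x)^(1/3)
x₀ = 1.19

x_1 = g(1.190000) = 1.218689
x_2 = g(1.218689) = 1.212216
x_3 = g(1.212216) = 1.213682
x_4 = g(1.213682) = 1.213350
x_5 = g(1.213350) = 1.213426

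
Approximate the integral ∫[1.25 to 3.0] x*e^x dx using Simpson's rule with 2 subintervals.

f(x) = x*e^x
a = 1.25, b = 3.0, n = 2
h = (b - a)/n = 0.875000

Simpson's rule: (h/3)[f(x₀) + 4f(x₁) + 2f(x₂) + ... + f(xₙ)]

x_0 = 1.2500, f(x_0) = 4.362929, coefficient = 1
x_1 = 2.1250, f(x_1) = 17.792407, coefficient = 4
x_2 = 3.0000, f(x_2) = 60.256611, coefficient = 1

I ≈ (0.875000/3) × 135.789168 = 39.605174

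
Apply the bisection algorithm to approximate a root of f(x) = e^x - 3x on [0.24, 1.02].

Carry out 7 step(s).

f(x) = e^x - 3x
Initial interval: [0.24, 1.02]

Iteration 1:
  c_1 = (0.240000 + 1.020000)/2 = 0.630000
  f(c_1) = f(0.630000) = -0.012389
  f(a) × f(c) < 0, new interval: [0.240000, 0.630000]
Iteration 2:
  c_2 = (0.240000 + 0.630000)/2 = 0.435000
  f(c_2) = f(0.435000) = 0.239963
  f(a) × f(c) ≥ 0, new interval: [0.435000, 0.630000]
Iteration 3:
  c_3 = (0.435000 + 0.630000)/2 = 0.532500
  f(c_3) = f(0.532500) = 0.105685
  f(a) × f(c) ≥ 0, new interval: [0.532500, 0.630000]
Iteration 4:
  c_4 = (0.532500 + 0.630000)/2 = 0.581250
  f(c_4) = f(0.581250) = 0.044522
  f(a) × f(c) ≥ 0, new interval: [0.581250, 0.630000]
Iteration 5:
  c_5 = (0.581250 + 0.630000)/2 = 0.605625
  f(c_5) = f(0.605625) = 0.015522
  f(a) × f(c) ≥ 0, new interval: [0.605625, 0.630000]
Iteration 6:
  c_6 = (0.605625 + 0.630000)/2 = 0.617813
  f(c_6) = f(0.617813) = 0.001429
  f(a) × f(c) ≥ 0, new interval: [0.617813, 0.630000]
Iteration 7:
  c_7 = (0.617813 + 0.630000)/2 = 0.623906
  f(c_7) = f(0.623906) = -0.005515
  f(a) × f(c) < 0, new interval: [0.617813, 0.623906]

After 7 iteration(s), the approximation is c_7 = 0.623906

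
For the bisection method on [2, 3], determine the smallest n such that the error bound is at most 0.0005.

We need (b-a)/2^n ≤ 0.0005
(3 - 2)/2^n ≤ 0.0005
1/2^n ≤ 0.0005
2^n ≥ 2000
n ≥ log₂(2000) = 10.97
n ≥ 11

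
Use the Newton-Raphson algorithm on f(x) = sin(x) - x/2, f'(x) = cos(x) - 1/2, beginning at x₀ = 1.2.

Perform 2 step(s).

f(x) = sin(x) - x/2
f'(x) = cos(x) - 1/2
x₀ = 1.2

Newton-Raphson formula: x_{n+1} = x_n - f(x_n)/f'(x_n)

Iteration 1:
  f(1.200000) = 0.332039
  f'(1.200000) = -0.137642
  x_1 = 1.200000 - 0.332039/(-0.137642) = 3.612334
Iteration 2:
  f(3.612334) = -2.259714
  f'(3.612334) = -1.391232
  x_2 = 3.612334 - (-2.259714)/(-1.391232) = 1.988080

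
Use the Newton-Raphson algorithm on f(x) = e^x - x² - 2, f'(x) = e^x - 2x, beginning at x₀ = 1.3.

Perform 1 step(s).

f(x) = e^x - x² - 2
f'(x) = e^x - 2x
x₀ = 1.3

Newton-Raphson formula: x_{n+1} = x_n - f(x_n)/f'(x_n)

Iteration 1:
  f(1.300000) = -0.020703
  f'(1.300000) = 1.069297
  x_1 = 1.300000 - (-0.020703)/1.069297 = 1.319362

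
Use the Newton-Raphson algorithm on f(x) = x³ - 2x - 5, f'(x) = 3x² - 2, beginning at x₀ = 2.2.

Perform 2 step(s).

f(x) = x³ - 2x - 5
f'(x) = 3x² - 2
x₀ = 2.2

Newton-Raphson formula: x_{n+1} = x_n - f(x_n)/f'(x_n)

Iteration 1:
  f(2.200000) = 1.248000
  f'(2.200000) = 12.520000
  x_1 = 2.200000 - 1.248000/12.520000 = 2.100319
Iteration 2:
  f(2.100319) = 0.064589
  f'(2.100319) = 11.234026
  x_2 = 2.100319 - 0.064589/11.234026 = 2.094570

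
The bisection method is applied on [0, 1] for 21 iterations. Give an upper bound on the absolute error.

Bisection error bound: |error| ≤ (b-a)/2^n
|error| ≤ (1 - 0)/2^21 = 1/2^21
|error| ≤ 0.0000004768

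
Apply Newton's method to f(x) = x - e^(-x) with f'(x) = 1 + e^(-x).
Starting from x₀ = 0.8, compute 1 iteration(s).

f(x) = x - e^(-x)
f'(x) = 1 + e^(-x)
x₀ = 0.8

Newton-Raphson formula: x_{n+1} = x_n - f(x_n)/f'(x_n)

Iteration 1:
  f(0.800000) = 0.350671
  f'(0.800000) = 1.449329
  x_1 = 0.800000 - 0.350671/1.449329 = 0.558046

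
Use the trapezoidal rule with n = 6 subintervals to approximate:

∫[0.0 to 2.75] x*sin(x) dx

f(x) = x*sin(x)
a = 0.0, b = 2.75, n = 6
h = (b - a)/n = 0.458333

Trapezoidal rule: (h/2)[f(x₀) + 2f(x₁) + 2f(x₂) + ... + f(xₙ)]

x_0 = 0.0000, f(x_0) = 0.000000, coefficient = 1
x_1 = 0.4583, f(x_1) = 0.202791, coefficient = 2
x_2 = 0.9167, f(x_2) = 0.727446, coefficient = 2
x_3 = 1.3750, f(x_3) = 1.348728, coefficient = 2
x_4 = 1.8333, f(x_4) = 1.770514, coefficient = 2
x_5 = 2.2917, f(x_5) = 1.721572, coefficient = 2
x_6 = 2.7500, f(x_6) = 1.049568, coefficient = 1

I ≈ (0.458333/2) × 12.591671 = 2.885591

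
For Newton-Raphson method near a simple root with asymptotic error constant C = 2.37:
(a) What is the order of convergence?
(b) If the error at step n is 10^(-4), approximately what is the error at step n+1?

(a) Newton-Raphson has quadratic (order 2) convergence near simple roots.
    This means |e_{n+1}| ≈ C|e_n|².

(b) With |e_n| = 10^(-4) and C = 2.37:
    |e_{n+1}| ≈ 2.37 × (10^(-4))² = 2.37 × 10^(-8)

(a) 2 (quadratic); (b) |e_{n+1}| ≈ 2.370e-08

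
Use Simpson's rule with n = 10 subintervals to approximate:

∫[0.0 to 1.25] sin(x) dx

f(x) = sin(x)
a = 0.0, b = 1.25, n = 10
h = (b - a)/n = 0.125000

Simpson's rule: (h/3)[f(x₀) + 4f(x₁) + 2f(x₂) + ... + f(xₙ)]

x_0 = 0.0000, f(x_0) = 0.000000, coefficient = 1
x_1 = 0.1250, f(x_1) = 0.124675, coefficient = 4
x_2 = 0.2500, f(x_2) = 0.247404, coefficient = 2
x_3 = 0.3750, f(x_3) = 0.366273, coefficient = 4
x_4 = 0.5000, f(x_4) = 0.479426, coefficient = 2
x_5 = 0.6250, f(x_5) = 0.585097, coefficient = 4
x_6 = 0.7500, f(x_6) = 0.681639, coefficient = 2
x_7 = 0.8750, f(x_7) = 0.767544, coefficient = 4
x_8 = 1.0000, f(x_8) = 0.841471, coefficient = 2
x_9 = 1.1250, f(x_9) = 0.902268, coefficient = 4
x_10 = 1.2500, f(x_10) = 0.948985, coefficient = 1

I ≈ (0.125000/3) × 16.432286 = 0.684679
Exact value: 0.684678
Error: 0.000001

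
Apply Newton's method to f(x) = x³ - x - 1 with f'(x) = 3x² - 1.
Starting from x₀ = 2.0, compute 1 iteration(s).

f(x) = x³ - x - 1
f'(x) = 3x² - 1
x₀ = 2.0

Newton-Raphson formula: x_{n+1} = x_n - f(x_n)/f'(x_n)

Iteration 1:
  f(2.000000) = 5.000000
  f'(2.000000) = 11.000000
  x_1 = 2.000000 - 5.000000/11.000000 = 1.545455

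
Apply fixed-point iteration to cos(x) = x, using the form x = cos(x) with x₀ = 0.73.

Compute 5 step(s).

Equation: cos(x) = x
Fixed-point form: x = cos(x)
x₀ = 0.73

x_1 = g(0.730000) = 0.745174
x_2 = g(0.745174) = 0.734970
x_3 = g(0.734970) = 0.741851
x_4 = g(0.741851) = 0.737219
x_5 = g(0.737219) = 0.740341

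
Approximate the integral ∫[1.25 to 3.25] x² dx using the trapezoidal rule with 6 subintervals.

f(x) = x²
a = 1.25, b = 3.25, n = 6
h = (b - a)/n = 0.333333

Trapezoidal rule: (h/2)[f(x₀) + 2f(x₁) + 2f(x₂) + ... + f(xₙ)]

x_0 = 1.2500, f(x_0) = 1.562500, coefficient = 1
x_1 = 1.5833, f(x_1) = 2.506944, coefficient = 2
x_2 = 1.9167, f(x_2) = 3.673611, coefficient = 2
x_3 = 2.2500, f(x_3) = 5.062500, coefficient = 2
x_4 = 2.5833, f(x_4) = 6.673611, coefficient = 2
x_5 = 2.9167, f(x_5) = 8.506944, coefficient = 2
x_6 = 3.2500, f(x_6) = 10.562500, coefficient = 1

I ≈ (0.333333/2) × 64.972222 = 10.828704
Exact value: 10.791667
Error: 0.037037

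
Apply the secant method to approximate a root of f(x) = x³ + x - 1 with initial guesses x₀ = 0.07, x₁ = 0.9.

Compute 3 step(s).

f(x) = x³ + x - 1
x₀ = 0.07, x₁ = 0.9

Secant formula: x_{n+1} = x_n - f(x_n)(x_n - x_{n-1})/(f(x_n) - f(x_{n-1}))

Iteration 1:
  f(0.070000) = -0.929657
  f(0.900000) = 0.629000
  x_2 = 0.900000 - 0.629000×(0.900000 - 0.070000)/(0.629000 - (-0.929657))
       = 0.565051
Iteration 2:
  f(0.900000) = 0.629000
  f(0.565051) = -0.254537
  x_3 = 0.565051 - (-0.254537)×(0.565051 - 0.900000)/(-0.254537 - 0.629000)
       = 0.661546
Iteration 3:
  f(0.565051) = -0.254537
  f(0.661546) = -0.048932
  x_4 = 0.661546 - (-0.048932)×(0.661546 - 0.565051)/(-0.048932 - (-0.254537))
       = 0.684511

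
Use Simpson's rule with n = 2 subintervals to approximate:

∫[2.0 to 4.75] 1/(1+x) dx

f(x) = 1/(1+x)
a = 2.0, b = 4.75, n = 2
h = (b - a)/n = 1.375000

Simpson's rule: (h/3)[f(x₀) + 4f(x₁) + 2f(x₂) + ... + f(xₙ)]

x_0 = 2.0000, f(x_0) = 0.333333, coefficient = 1
x_1 = 3.3750, f(x_1) = 0.228571, coefficient = 4
x_2 = 4.7500, f(x_2) = 0.173913, coefficient = 1

I ≈ (1.375000/3) × 1.421532 = 0.651536
Exact value: 0.650588
Error: 0.000948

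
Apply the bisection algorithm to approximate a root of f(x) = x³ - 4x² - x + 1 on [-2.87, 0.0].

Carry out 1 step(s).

f(x) = x³ - 4x² - x + 1
Initial interval: [-2.87, 0.0]

Iteration 1:
  c_1 = (-2.870000 + 0.000000)/2 = -1.435000
  f(c_1) = f(-1.435000) = -8.756888
  f(a) × f(c) ≥ 0, new interval: [-1.435000, 0.000000]

After 1 iteration(s), the approximation is c_1 = -1.435000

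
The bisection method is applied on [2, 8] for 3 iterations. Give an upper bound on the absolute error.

Bisection error bound: |error| ≤ (b-a)/2^n
|error| ≤ (8 - 2)/2^3 = 6/2^3
|error| ≤ 0.7500000000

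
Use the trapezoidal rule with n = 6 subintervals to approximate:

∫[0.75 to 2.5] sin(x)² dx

f(x) = sin(x)²
a = 0.75, b = 2.5, n = 6
h = (b - a)/n = 0.291667

Trapezoidal rule: (h/2)[f(x₀) + 2f(x₁) + 2f(x₂) + ... + f(xₙ)]

x_0 = 0.7500, f(x_0) = 0.464631, coefficient = 1
x_1 = 1.0417, f(x_1) = 0.745195, coefficient = 2
x_2 = 1.3333, f(x_2) = 0.944663, coefficient = 2
x_3 = 1.6250, f(x_3) = 0.997065, coefficient = 2
x_4 = 1.9167, f(x_4) = 0.885068, coefficient = 2
x_5 = 2.2083, f(x_5) = 0.645715, coefficient = 2
x_6 = 2.5000, f(x_6) = 0.358169, coefficient = 1

I ≈ (0.291667/2) × 9.258214 = 1.350156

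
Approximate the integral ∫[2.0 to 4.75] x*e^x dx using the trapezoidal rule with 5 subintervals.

f(x) = x*e^x
a = 2.0, b = 4.75, n = 5
h = (b - a)/n = 0.550000

Trapezoidal rule: (h/2)[f(x₀) + 2f(x₁) + 2f(x₂) + ... + f(xₙ)]

x_0 = 2.0000, f(x_0) = 14.778112, coefficient = 1
x_1 = 2.5500, f(x_1) = 32.658115, coefficient = 2
x_2 = 3.1000, f(x_2) = 68.813649, coefficient = 2
x_3 = 3.6500, f(x_3) = 140.432531, coefficient = 2
x_4 = 4.2000, f(x_4) = 280.082590, coefficient = 2
x_5 = 4.7500, f(x_5) = 549.025352, coefficient = 1

I ≈ (0.550000/2) × 1607.777234 = 442.138739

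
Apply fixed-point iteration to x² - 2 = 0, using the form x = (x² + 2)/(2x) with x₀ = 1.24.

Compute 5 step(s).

Equation: x² - 2 = 0
Fixed-point form: x = (x² + 2)/(2x)
x₀ = 1.24

x_1 = g(1.240000) = 1.426452
x_2 = g(1.426452) = 1.414266
x_3 = g(1.414266) = 1.414214
x_4 = g(1.414214) = 1.414214
x_5 = g(1.414214) = 1.414214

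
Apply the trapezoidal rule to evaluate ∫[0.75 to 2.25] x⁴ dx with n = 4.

f(x) = x⁴
a = 0.75, b = 2.25, n = 4
h = (b - a)/n = 0.375000

Trapezoidal rule: (h/2)[f(x₀) + 2f(x₁) + 2f(x₂) + ... + f(xₙ)]

x_0 = 0.7500, f(x_0) = 0.316406, coefficient = 1
x_1 = 1.1250, f(x_1) = 1.601807, coefficient = 2
x_2 = 1.5000, f(x_2) = 5.062500, coefficient = 2
x_3 = 1.8750, f(x_3) = 12.359619, coefficient = 2
x_4 = 2.2500, f(x_4) = 25.628906, coefficient = 1

I ≈ (0.375000/2) × 63.993164 = 11.998718
Exact value: 11.485547
Error: 0.513171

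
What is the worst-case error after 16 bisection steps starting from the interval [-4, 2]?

Bisection error bound: |error| ≤ (b-a)/2^n
|error| ≤ (2 - (-4))/2^16 = 6/2^16
|error| ≤ 0.0000915527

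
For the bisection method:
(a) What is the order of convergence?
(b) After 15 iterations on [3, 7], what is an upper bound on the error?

(a) Bisection has linear (order 1) convergence; the error is halved each step.

(b) Error bound = (b-a)/2^n = (7 - 3)/2^{15}
    = 4/2^{15}

(a) 1 (linear); (b) error ≤ 1.22e-04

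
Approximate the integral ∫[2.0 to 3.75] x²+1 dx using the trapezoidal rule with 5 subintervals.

f(x) = x²+1
a = 2.0, b = 3.75, n = 5
h = (b - a)/n = 0.350000

Trapezoidal rule: (h/2)[f(x₀) + 2f(x₁) + 2f(x₂) + ... + f(xₙ)]

x_0 = 2.0000, f(x_0) = 5.000000, coefficient = 1
x_1 = 2.3500, f(x_1) = 6.522500, coefficient = 2
x_2 = 2.7000, f(x_2) = 8.290000, coefficient = 2
x_3 = 3.0500, f(x_3) = 10.302500, coefficient = 2
x_4 = 3.4000, f(x_4) = 12.560000, coefficient = 2
x_5 = 3.7500, f(x_5) = 15.062500, coefficient = 1

I ≈ (0.350000/2) × 95.412500 = 16.697187
Exact value: 16.661458
Error: 0.035729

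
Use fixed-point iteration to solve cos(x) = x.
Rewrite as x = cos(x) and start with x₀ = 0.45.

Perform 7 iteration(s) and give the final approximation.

Equation: cos(x) = x
Fixed-point form: x = cos(x)
x₀ = 0.45

x_1 = g(0.450000) = 0.900447
x_2 = g(0.900447) = 0.621260
x_3 = g(0.621260) = 0.813146
x_4 = g(0.813146) = 0.687216
x_5 = g(0.687216) = 0.773015
x_6 = g(0.773015) = 0.715809
x_7 = g(0.715809) = 0.754563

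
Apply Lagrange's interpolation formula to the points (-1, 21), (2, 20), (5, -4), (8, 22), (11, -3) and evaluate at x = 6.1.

Lagrange interpolation formula:
P(x) = Σ yᵢ × Lᵢ(x)
where Lᵢ(x) = Π_{j≠i} (x - xⱼ)/(xᵢ - xⱼ)

L_0(6.1) = (6.1 - 2)/(-1 - 2) × (6.1 - 5)/(-1 - 5) × (6.1 - 8)/(-1 - 8) × (6.1 - 11)/(-1 - 11) = 0.021599
L_1(6.1) = (6.1 - (-1))/(2 - (-1)) × (6.1 - 5)/(2 - 5) × (6.1 - 8)/(2 - 8) × (6.1 - 11)/(2 - 11) = -0.149611
L_2(6.1) = (6.1 - (-1))/(5 - (-1)) × (6.1 - 2)/(5 - 2) × (6.1 - 8)/(5 - 8) × (6.1 - 11)/(5 - 11) = 0.836463
L_3(6.1) = (6.1 - (-1))/(8 - (-1)) × (6.1 - 2)/(8 - 2) × (6.1 - 5)/(8 - 5) × (6.1 - 11)/(8 - 11) = 0.322845
L_4(6.1) = (6.1 - (-1))/(11 - (-1)) × (6.1 - 2)/(11 - 2) × (6.1 - 5)/(11 - 5) × (6.1 - 8)/(11 - 8) = -0.031296

P(6.1) = 21×L_0(6.1) + 20×L_1(6.1) + (-4)×L_2(6.1) + 22×L_3(6.1) + (-3)×L_4(6.1)
P(6.1) = 1.311985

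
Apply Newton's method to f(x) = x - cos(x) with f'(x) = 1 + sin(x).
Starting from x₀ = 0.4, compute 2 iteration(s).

f(x) = x - cos(x)
f'(x) = 1 + sin(x)
x₀ = 0.4

Newton-Raphson formula: x_{n+1} = x_n - f(x_n)/f'(x_n)

Iteration 1:
  f(0.400000) = -0.521061
  f'(0.400000) = 1.389418
  x_1 = 0.400000 - (-0.521061)/1.389418 = 0.775021
Iteration 2:
  f(0.775021) = 0.060615
  f'(0.775021) = 1.699731
  x_2 = 0.775021 - 0.060615/1.699731 = 0.739360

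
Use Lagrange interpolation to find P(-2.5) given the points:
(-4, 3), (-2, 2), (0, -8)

Lagrange interpolation formula:
P(x) = Σ yᵢ × Lᵢ(x)
where Lᵢ(x) = Π_{j≠i} (x - xⱼ)/(xᵢ - xⱼ)

L_0(-2.5) = (-2.5 - (-2))/(-4 - (-2)) × (-2.5 - 0)/(-4 - 0) = 0.156250
L_1(-2.5) = (-2.5 - (-4))/(-2 - (-4)) × (-2.5 - 0)/(-2 - 0) = 0.937500
L_2(-2.5) = (-2.5 - (-4))/(0 - (-4)) × (-2.5 - (-2))/(0 - (-2)) = -0.093750

P(-2.5) = 3×L_0(-2.5) + 2×L_1(-2.5) + (-8)×L_2(-2.5)
P(-2.5) = 3.093750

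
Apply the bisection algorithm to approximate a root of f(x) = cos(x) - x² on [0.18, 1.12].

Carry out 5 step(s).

f(x) = cos(x) - x²
Initial interval: [0.18, 1.12]

Iteration 1:
  c_1 = (0.180000 + 1.120000)/2 = 0.650000
  f(c_1) = f(0.650000) = 0.373584
  f(a) × f(c) ≥ 0, new interval: [0.650000, 1.120000]
Iteration 2:
  c_2 = (0.650000 + 1.120000)/2 = 0.885000
  f(c_2) = f(0.885000) = -0.149935
  f(a) × f(c) < 0, new interval: [0.650000, 0.885000]
Iteration 3:
  c_3 = (0.650000 + 0.885000)/2 = 0.767500
  f(c_3) = f(0.767500) = 0.130593
  f(a) × f(c) ≥ 0, new interval: [0.767500, 0.885000]
Iteration 4:
  c_4 = (0.767500 + 0.885000)/2 = 0.826250
  f(c_4) = f(0.826250) = -0.005051
  f(a) × f(c) < 0, new interval: [0.767500, 0.826250]
Iteration 5:
  c_5 = (0.767500 + 0.826250)/2 = 0.796875
  f(c_5) = f(0.796875) = 0.063935
  f(a) × f(c) ≥ 0, new interval: [0.796875, 0.826250]

After 5 iteration(s), the approximation is c_5 = 0.796875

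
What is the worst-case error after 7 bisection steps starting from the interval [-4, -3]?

Bisection error bound: |error| ≤ (b-a)/2^n
|error| ≤ (-3 - (-4))/2^7 = 1/2^7
|error| ≤ 0.0078125000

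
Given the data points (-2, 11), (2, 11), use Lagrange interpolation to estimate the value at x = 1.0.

Lagrange interpolation formula:
P(x) = Σ yᵢ × Lᵢ(x)
where Lᵢ(x) = Π_{j≠i} (x - xⱼ)/(xᵢ - xⱼ)

L_0(1.0) = (1.0 - 2)/(-2 - 2) = 0.250000
L_1(1.0) = (1.0 - (-2))/(2 - (-2)) = 0.750000

P(1.0) = 11×L_0(1.0) + 11×L_1(1.0)
P(1.0) = 11.000000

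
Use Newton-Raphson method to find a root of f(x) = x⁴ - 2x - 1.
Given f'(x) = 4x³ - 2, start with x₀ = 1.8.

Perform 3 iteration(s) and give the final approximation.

f(x) = x⁴ - 2x - 1
f'(x) = 4x³ - 2
x₀ = 1.8

Newton-Raphson formula: x_{n+1} = x_n - f(x_n)/f'(x_n)

Iteration 1:
  f(1.800000) = 5.897600
  f'(1.800000) = 21.328000
  x_1 = 1.800000 - 5.897600/21.328000 = 1.523481
Iteration 2:
  f(1.523481) = 1.340051
  f'(1.523481) = 12.143960
  x_2 = 1.523481 - 1.340051/12.143960 = 1.413134
Iteration 3:
  f(1.413134) = 0.161530
  f'(1.413134) = 9.287812
  x_3 = 1.413134 - 0.161530/9.287812 = 1.395742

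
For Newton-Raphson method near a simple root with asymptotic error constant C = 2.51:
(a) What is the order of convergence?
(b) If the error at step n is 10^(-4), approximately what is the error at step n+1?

(a) Newton-Raphson has quadratic (order 2) convergence near simple roots.
    This means |e_{n+1}| ≈ C|e_n|².

(b) With |e_n| = 10^(-4) and C = 2.51:
    |e_{n+1}| ≈ 2.51 × (10^(-4))² = 2.51 × 10^(-8)

(a) 2 (quadratic); (b) |e_{n+1}| ≈ 2.510e-08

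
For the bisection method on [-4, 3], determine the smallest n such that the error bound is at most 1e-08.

We need (b-a)/2^n ≤ 1e-08
(3 - (-4))/2^n ≤ 1e-08
7/2^n ≤ 1e-08
2^n ≥ 700000000
n ≥ log₂(700000000) = 29.38
n ≥ 30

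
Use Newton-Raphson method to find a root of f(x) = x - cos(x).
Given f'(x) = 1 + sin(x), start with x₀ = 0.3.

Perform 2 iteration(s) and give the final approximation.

f(x) = x - cos(x)
f'(x) = 1 + sin(x)
x₀ = 0.3

Newton-Raphson formula: x_{n+1} = x_n - f(x_n)/f'(x_n)

Iteration 1:
  f(0.300000) = -0.655336
  f'(0.300000) = 1.295520
  x_1 = 0.300000 - (-0.655336)/1.295520 = 0.805848
Iteration 2:
  f(0.805848) = 0.113349
  f'(0.805848) = 1.721418
  x_2 = 0.805848 - 0.113349/1.721418 = 0.740002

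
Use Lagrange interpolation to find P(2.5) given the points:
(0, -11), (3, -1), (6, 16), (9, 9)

Lagrange interpolation formula:
P(x) = Σ yᵢ × Lᵢ(x)
where Lᵢ(x) = Π_{j≠i} (x - xⱼ)/(xᵢ - xⱼ)

L_0(2.5) = (2.5 - 3)/(0 - 3) × (2.5 - 6)/(0 - 6) × (2.5 - 9)/(0 - 9) = 0.070216
L_1(2.5) = (2.5 - 0)/(3 - 0) × (2.5 - 6)/(3 - 6) × (2.5 - 9)/(3 - 9) = 1.053241
L_2(2.5) = (2.5 - 0)/(6 - 0) × (2.5 - 3)/(6 - 3) × (2.5 - 9)/(6 - 9) = -0.150463
L_3(2.5) = (2.5 - 0)/(9 - 0) × (2.5 - 3)/(9 - 3) × (2.5 - 6)/(9 - 6) = 0.027006

P(2.5) = (-11)×L_0(2.5) + (-1)×L_1(2.5) + 16×L_2(2.5) + 9×L_3(2.5)
P(2.5) = -3.989969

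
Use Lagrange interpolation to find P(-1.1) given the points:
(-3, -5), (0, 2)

Lagrange interpolation formula:
P(x) = Σ yᵢ × Lᵢ(x)
where Lᵢ(x) = Π_{j≠i} (x - xⱼ)/(xᵢ - xⱼ)

L_0(-1.1) = (-1.1 - 0)/(-3 - 0) = 0.366667
L_1(-1.1) = (-1.1 - (-3))/(0 - (-3)) = 0.633333

P(-1.1) = (-5)×L_0(-1.1) + 2×L_1(-1.1)
P(-1.1) = -0.566667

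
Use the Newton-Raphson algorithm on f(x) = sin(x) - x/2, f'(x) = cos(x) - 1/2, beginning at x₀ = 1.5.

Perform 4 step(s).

f(x) = sin(x) - x/2
f'(x) = cos(x) - 1/2
x₀ = 1.5

Newton-Raphson formula: x_{n+1} = x_n - f(x_n)/f'(x_n)

Iteration 1:
  f(1.500000) = 0.247495
  f'(1.500000) = -0.429263
  x_1 = 1.500000 - 0.247495/(-0.429263) = 2.076558
Iteration 2:
  f(2.076558) = -0.163473
  f'(2.076558) = -0.984474
  x_2 = 2.076558 - (-0.163473)/(-0.984474) = 1.910507
Iteration 3:
  f(1.910507) = -0.012402
  f'(1.910507) = -0.833214
  x_3 = 1.910507 - (-0.012402)/(-0.833214) = 1.895622
Iteration 4:
  f(1.895622) = -0.000105
  f'(1.895622) = -0.819144
  x_4 = 1.895622 - (-0.000105)/(-0.819144) = 1.895494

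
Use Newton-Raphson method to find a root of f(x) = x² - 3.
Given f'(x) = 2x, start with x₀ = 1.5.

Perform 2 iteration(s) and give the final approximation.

f(x) = x² - 3
f'(x) = 2x
x₀ = 1.5

Newton-Raphson formula: x_{n+1} = x_n - f(x_n)/f'(x_n)

Iteration 1:
  f(1.500000) = -0.750000
  f'(1.500000) = 3.000000
  x_1 = 1.500000 - (-0.750000)/3.000000 = 1.750000
Iteration 2:
  f(1.750000) = 0.062500
  f'(1.750000) = 3.500000
  x_2 = 1.750000 - 0.062500/3.500000 = 1.732143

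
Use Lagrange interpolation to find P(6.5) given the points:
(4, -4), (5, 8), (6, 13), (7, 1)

Lagrange interpolation formula:
P(x) = Σ yᵢ × Lᵢ(x)
where Lᵢ(x) = Π_{j≠i} (x - xⱼ)/(xᵢ - xⱼ)

L_0(6.5) = (6.5 - 5)/(4 - 5) × (6.5 - 6)/(4 - 6) × (6.5 - 7)/(4 - 7) = 0.062500
L_1(6.5) = (6.5 - 4)/(5 - 4) × (6.5 - 6)/(5 - 6) × (6.5 - 7)/(5 - 7) = -0.312500
L_2(6.5) = (6.5 - 4)/(6 - 4) × (6.5 - 5)/(6 - 5) × (6.5 - 7)/(6 - 7) = 0.937500
L_3(6.5) = (6.5 - 4)/(7 - 4) × (6.5 - 5)/(7 - 5) × (6.5 - 6)/(7 - 6) = 0.312500

P(6.5) = (-4)×L_0(6.5) + 8×L_1(6.5) + 13×L_2(6.5) + 1×L_3(6.5)
P(6.5) = 9.750000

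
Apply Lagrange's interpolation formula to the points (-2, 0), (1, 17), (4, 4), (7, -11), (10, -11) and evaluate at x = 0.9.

Lagrange interpolation formula:
P(x) = Σ yᵢ × Lᵢ(x)
where Lᵢ(x) = Π_{j≠i} (x - xⱼ)/(xᵢ - xⱼ)

L_0(0.9) = (0.9 - 1)/(-2 - 1) × (0.9 - 4)/(-2 - 4) × (0.9 - 7)/(-2 - 7) × (0.9 - 10)/(-2 - 10) = 0.008852
L_1(0.9) = (0.9 - (-2))/(1 - (-2)) × (0.9 - 4)/(1 - 4) × (0.9 - 7)/(1 - 7) × (0.9 - 10)/(1 - 10) = 1.026821
L_2(0.9) = (0.9 - (-2))/(4 - (-2)) × (0.9 - 1)/(4 - 1) × (0.9 - 7)/(4 - 7) × (0.9 - 10)/(4 - 10) = -0.049685
L_3(0.9) = (0.9 - (-2))/(7 - (-2)) × (0.9 - 1)/(7 - 1) × (0.9 - 4)/(7 - 4) × (0.9 - 10)/(7 - 10) = 0.016833
L_4(0.9) = (0.9 - (-2))/(10 - (-2)) × (0.9 - 1)/(10 - 1) × (0.9 - 4)/(10 - 4) × (0.9 - 7)/(10 - 7) = -0.002821

P(0.9) = 0×L_0(0.9) + 17×L_1(0.9) + 4×L_2(0.9) + (-11)×L_3(0.9) + (-11)×L_4(0.9)
P(0.9) = 17.103080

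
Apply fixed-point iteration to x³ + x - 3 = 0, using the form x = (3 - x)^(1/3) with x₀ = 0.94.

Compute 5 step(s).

Equation: x³ + x - 3 = 0
Fixed-point form: x = (3 - x)^(1/3)
x₀ = 0.94

x_1 = g(0.940000) = 1.272396
x_2 = g(1.272396) = 1.199908
x_3 = g(1.199908) = 1.216461
x_4 = g(1.216461) = 1.212721
x_5 = g(1.212721) = 1.213568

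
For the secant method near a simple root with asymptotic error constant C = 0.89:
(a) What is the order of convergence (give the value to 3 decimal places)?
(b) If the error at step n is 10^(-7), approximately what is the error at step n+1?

(a) Secant method has superlinear convergence with order φ = (1+√5)/2 ≈ 1.618.
    This means |e_{n+1}| ≈ C|e_n|^1.618.

(b) With |e_n| = 10^(-7) and C = 0.89:
    |e_{n+1}| ≈ 0.89 × (10^(-7))^1.618 = 0.89 × 10^(-11.33)

(a) ≈ 1.618 (golden ratio); (b) |e_{n+1}| ≈ 4.199e-12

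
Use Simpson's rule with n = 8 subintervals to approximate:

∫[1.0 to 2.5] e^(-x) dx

f(x) = e^(-x)
a = 1.0, b = 2.5, n = 8
h = (b - a)/n = 0.187500

Simpson's rule: (h/3)[f(x₀) + 4f(x₁) + 2f(x₂) + ... + f(xₙ)]

x_0 = 1.0000, f(x_0) = 0.367879, coefficient = 1
x_1 = 1.1875, f(x_1) = 0.304983, coefficient = 4
x_2 = 1.3750, f(x_2) = 0.252840, coefficient = 2
x_3 = 1.5625, f(x_3) = 0.209611, coefficient = 4
x_4 = 1.7500, f(x_4) = 0.173774, coefficient = 2
x_5 = 1.9375, f(x_5) = 0.144064, coefficient = 4
x_6 = 2.1250, f(x_6) = 0.119433, coefficient = 2
x_7 = 2.3125, f(x_7) = 0.099013, coefficient = 4
x_8 = 2.5000, f(x_8) = 0.082085, coefficient = 1

I ≈ (0.187500/3) × 4.572742 = 0.285796
Exact value: 0.285794
Error: 0.000002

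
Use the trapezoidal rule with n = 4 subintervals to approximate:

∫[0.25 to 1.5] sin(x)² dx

f(x) = sin(x)²
a = 0.25, b = 1.5, n = 4
h = (b - a)/n = 0.312500

Trapezoidal rule: (h/2)[f(x₀) + 2f(x₁) + 2f(x₂) + ... + f(xₙ)]

x_0 = 0.2500, f(x_0) = 0.061209, coefficient = 1
x_1 = 0.5625, f(x_1) = 0.284412, coefficient = 2
x_2 = 0.8750, f(x_2) = 0.589123, coefficient = 2
x_3 = 1.1875, f(x_3) = 0.860139, coefficient = 2
x_4 = 1.5000, f(x_4) = 0.994996, coefficient = 1

I ≈ (0.312500/2) × 4.523553 = 0.706805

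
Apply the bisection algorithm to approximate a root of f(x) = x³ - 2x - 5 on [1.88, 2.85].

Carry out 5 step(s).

f(x) = x³ - 2x - 5
Initial interval: [1.88, 2.85]

Iteration 1:
  c_1 = (1.880000 + 2.850000)/2 = 2.365000
  f(c_1) = f(2.365000) = 3.497977
  f(a) × f(c) < 0, new interval: [1.880000, 2.365000]
Iteration 2:
  c_2 = (1.880000 + 2.365000)/2 = 2.122500
  f(c_2) = f(2.122500) = 0.316876
  f(a) × f(c) < 0, new interval: [1.880000, 2.122500]
Iteration 3:
  c_3 = (1.880000 + 2.122500)/2 = 2.001250
  f(c_3) = f(2.001250) = -0.987491
  f(a) × f(c) ≥ 0, new interval: [2.001250, 2.122500]
Iteration 4:
  c_4 = (2.001250 + 2.122500)/2 = 2.061875
  f(c_4) = f(2.061875) = -0.358042
  f(a) × f(c) ≥ 0, new interval: [2.061875, 2.122500]
Iteration 5:
  c_5 = (2.061875 + 2.122500)/2 = 2.092187
  f(c_5) = f(2.092187) = -0.026350
  f(a) × f(c) ≥ 0, new interval: [2.092187, 2.122500]

After 5 iteration(s), the approximation is c_5 = 2.092187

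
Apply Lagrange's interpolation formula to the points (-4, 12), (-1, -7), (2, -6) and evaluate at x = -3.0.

Lagrange interpolation formula:
P(x) = Σ yᵢ × Lᵢ(x)
where Lᵢ(x) = Π_{j≠i} (x - xⱼ)/(xᵢ - xⱼ)

L_0(-3.0) = (-3.0 - (-1))/(-4 - (-1)) × (-3.0 - 2)/(-4 - 2) = 0.555556
L_1(-3.0) = (-3.0 - (-4))/(-1 - (-4)) × (-3.0 - 2)/(-1 - 2) = 0.555556
L_2(-3.0) = (-3.0 - (-4))/(2 - (-4)) × (-3.0 - (-1))/(2 - (-1)) = -0.111111

P(-3.0) = 12×L_0(-3.0) + (-7)×L_1(-3.0) + (-6)×L_2(-3.0)
P(-3.0) = 3.444444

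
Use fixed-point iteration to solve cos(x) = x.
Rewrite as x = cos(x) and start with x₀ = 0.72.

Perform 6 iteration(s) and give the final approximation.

Equation: cos(x) = x
Fixed-point form: x = cos(x)
x₀ = 0.72

x_1 = g(0.720000) = 0.751806
x_2 = g(0.751806) = 0.730457
x_3 = g(0.730457) = 0.744870
x_4 = g(0.744870) = 0.735176
x_5 = g(0.735176) = 0.741713
x_6 = g(0.741713) = 0.737313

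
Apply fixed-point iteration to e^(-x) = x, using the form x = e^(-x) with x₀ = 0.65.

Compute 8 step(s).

Equation: e^(-x) = x
Fixed-point form: x = e^(-x)
x₀ = 0.65

x_1 = g(0.650000) = 0.522046
x_2 = g(0.522046) = 0.593306
x_3 = g(0.593306) = 0.552498
x_4 = g(0.552498) = 0.575510
x_5 = g(0.575510) = 0.562418
x_6 = g(0.562418) = 0.569830
x_7 = g(0.569830) = 0.565622
x_8 = g(0.565622) = 0.568007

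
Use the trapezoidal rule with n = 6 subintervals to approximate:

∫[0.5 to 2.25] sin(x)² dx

f(x) = sin(x)²
a = 0.5, b = 2.25, n = 6
h = (b - a)/n = 0.291667

Trapezoidal rule: (h/2)[f(x₀) + 2f(x₁) + 2f(x₂) + ... + f(xₙ)]

x_0 = 0.5000, f(x_0) = 0.229849, coefficient = 1
x_1 = 0.7917, f(x_1) = 0.506268, coefficient = 2
x_2 = 1.0833, f(x_2) = 0.780615, coefficient = 2
x_3 = 1.3750, f(x_3) = 0.962151, coefficient = 2
x_4 = 1.6667, f(x_4) = 0.990837, coefficient = 2
x_5 = 1.9583, f(x_5) = 0.857185, coefficient = 2
x_6 = 2.2500, f(x_6) = 0.605398, coefficient = 1

I ≈ (0.291667/2) × 9.029358 = 1.316781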